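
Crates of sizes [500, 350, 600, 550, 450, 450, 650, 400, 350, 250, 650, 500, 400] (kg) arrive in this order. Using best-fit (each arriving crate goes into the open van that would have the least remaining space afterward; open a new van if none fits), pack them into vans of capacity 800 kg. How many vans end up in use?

  500 → van 1 (new)  [load 500/800]
  350 → van 2 (new)  [load 350/800]
  600 → van 3 (new)  [load 600/800]
  550 → van 4 (new)  [load 550/800]
  450 → van 2  [load 800/800]
  450 → van 5 (new)  [load 450/800]
  650 → van 6 (new)  [load 650/800]
  400 → van 7 (new)  [load 400/800]
  350 → van 5  [load 800/800]
  250 → van 4  [load 800/800]
  650 → van 8 (new)  [load 650/800]
  500 → van 9 (new)  [load 500/800]
  400 → van 7  [load 800/800]
9 vans opened.

9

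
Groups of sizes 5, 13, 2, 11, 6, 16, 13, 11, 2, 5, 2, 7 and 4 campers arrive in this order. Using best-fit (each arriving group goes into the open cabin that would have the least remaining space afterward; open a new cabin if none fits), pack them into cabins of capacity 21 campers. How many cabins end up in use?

5

  5 → cabin 1 (new)  [load 5/21]
  13 → cabin 1  [load 18/21]
  2 → cabin 1  [load 20/21]
  11 → cabin 2 (new)  [load 11/21]
  6 → cabin 2  [load 17/21]
  16 → cabin 3 (new)  [load 16/21]
  13 → cabin 4 (new)  [load 13/21]
  11 → cabin 5 (new)  [load 11/21]
  2 → cabin 2  [load 19/21]
  5 → cabin 3  [load 21/21]
  2 → cabin 2  [load 21/21]
  7 → cabin 4  [load 20/21]
  4 → cabin 5  [load 15/21]
5 cabins opened.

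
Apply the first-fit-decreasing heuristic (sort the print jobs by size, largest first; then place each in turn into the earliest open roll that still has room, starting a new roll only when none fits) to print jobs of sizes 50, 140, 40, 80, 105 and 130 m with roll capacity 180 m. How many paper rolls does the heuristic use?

4

Sorted descending: 140, 130, 105, 80, 50, 40.
  140 → roll 1 (new)  [load 140/180]
  130 → roll 2 (new)  [load 130/180]
  105 → roll 3 (new)  [load 105/180]
  80 → roll 4 (new)  [load 80/180]
  50 → roll 2  [load 180/180]
  40 → roll 1  [load 180/180]
4 paper rolls opened.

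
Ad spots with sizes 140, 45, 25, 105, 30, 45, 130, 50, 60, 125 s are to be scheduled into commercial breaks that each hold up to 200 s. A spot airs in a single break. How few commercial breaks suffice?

4

Total = 140 + 130 + 125 + 105 + 60 + 50 + 45 + 45 + 30 + 25 = 755 s.
Lower bound: ⌈755/200⌉ = 4 commercial breaks.
A packing using 4 commercial breaks:
  break 1: 140 + 60 = 200
  break 2: 130 + 50 = 180
  break 3: 125 + 45 + 30 = 200
  break 4: 105 + 45 + 25 = 175
This matches the lower bound, so 4 is optimal.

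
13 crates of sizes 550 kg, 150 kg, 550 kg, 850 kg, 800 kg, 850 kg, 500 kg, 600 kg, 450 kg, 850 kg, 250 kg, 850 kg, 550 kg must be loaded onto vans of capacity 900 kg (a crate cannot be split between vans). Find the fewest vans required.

Total = 850 + 850 + 850 + 850 + 800 + 600 + 550 + 550 + 550 + 500 + 450 + 250 + 150 = 7800 kg.
Lower bound: ⌈7800/900⌉ = 9 vans.
Also, 10 crates each exceed 450 kg, and no two of those can share a van, so at least 10 vans are needed.
A packing using 11 vans:
  van 1: 850 = 850
  van 2: 850 = 850
  van 3: 850 = 850
  van 4: 850 = 850
  van 5: 800 = 800
  van 6: 600 + 250 = 850
  van 7: 550 + 150 = 700
  van 8: 550 = 550
  van 9: 550 = 550
  van 10: 500 = 500
  van 11: 450 = 450
No arrangement into 10 vans stays within capacity, so 11 is optimal.

11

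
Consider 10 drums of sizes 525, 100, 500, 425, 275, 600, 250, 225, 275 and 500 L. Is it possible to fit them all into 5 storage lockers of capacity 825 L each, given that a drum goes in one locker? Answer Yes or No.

Yes

A valid assignment using 5 storage lockers:
  locker 1: 600 + 225 = 825
  locker 2: 525 + 275 = 800
  locker 3: 500 + 275 = 775
  locker 4: 500 + 250 = 750
  locker 5: 425 + 100 = 525
Every load is within 825 L, so 5 storage lockers suffice.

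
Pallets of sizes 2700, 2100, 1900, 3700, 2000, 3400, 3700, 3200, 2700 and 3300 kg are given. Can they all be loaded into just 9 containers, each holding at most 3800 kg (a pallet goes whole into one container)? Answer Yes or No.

No

Total = 28700 kg; ⌈28700/3800⌉ = 8.
9 pallets each exceed half the capacity and cannot share a container, forcing at least 9 containers.
The bound of 9 does not rule out 9, but exhaustive search shows no assignment into 9 containers of capacity 3800 kg exists — the minimum is 10.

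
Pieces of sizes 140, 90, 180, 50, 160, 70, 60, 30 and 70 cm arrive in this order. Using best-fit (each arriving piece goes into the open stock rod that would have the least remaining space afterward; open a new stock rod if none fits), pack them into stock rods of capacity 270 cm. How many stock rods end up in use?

4

  140 → stock rod 1 (new)  [load 140/270]
  90 → stock rod 1  [load 230/270]
  180 → stock rod 2 (new)  [load 180/270]
  50 → stock rod 2  [load 230/270]
  160 → stock rod 3 (new)  [load 160/270]
  70 → stock rod 3  [load 230/270]
  60 → stock rod 4 (new)  [load 60/270]
  30 → stock rod 1  [load 260/270]
  70 → stock rod 4  [load 130/270]
4 stock rods opened.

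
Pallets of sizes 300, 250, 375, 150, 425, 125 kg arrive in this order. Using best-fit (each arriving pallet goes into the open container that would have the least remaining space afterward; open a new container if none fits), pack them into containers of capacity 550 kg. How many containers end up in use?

  300 → container 1 (new)  [load 300/550]
  250 → container 1  [load 550/550]
  375 → container 2 (new)  [load 375/550]
  150 → container 2  [load 525/550]
  425 → container 3 (new)  [load 425/550]
  125 → container 3  [load 550/550]
3 containers opened.

3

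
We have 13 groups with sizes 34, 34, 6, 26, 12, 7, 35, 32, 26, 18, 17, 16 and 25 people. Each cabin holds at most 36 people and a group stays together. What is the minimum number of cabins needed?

Total = 35 + 34 + 34 + 32 + 26 + 26 + 25 + 18 + 17 + 16 + 12 + 7 + 6 = 288 people.
Lower bound: ⌈288/36⌉ = 8 cabins.
A packing using 9 cabins:
  cabin 1: 35 = 35
  cabin 2: 34 = 34
  cabin 3: 34 = 34
  cabin 4: 32 = 32
  cabin 5: 26 + 7 = 33
  cabin 6: 26 + 6 = 32
  cabin 7: 25 = 25
  cabin 8: 18 + 17 = 35
  cabin 9: 16 + 12 = 28
No arrangement into 8 cabins stays within capacity, so 9 is optimal.

9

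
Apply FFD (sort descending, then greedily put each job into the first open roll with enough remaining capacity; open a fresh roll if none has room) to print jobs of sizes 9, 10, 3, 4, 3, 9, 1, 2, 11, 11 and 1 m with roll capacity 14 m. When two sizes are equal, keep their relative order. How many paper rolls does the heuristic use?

5

Sorted descending: 11, 11, 10, 9, 9, 4, 3, 3, 2, 1, 1.
  11 → roll 1 (new)  [load 11/14]
  11 → roll 2 (new)  [load 11/14]
  10 → roll 3 (new)  [load 10/14]
  9 → roll 4 (new)  [load 9/14]
  9 → roll 5 (new)  [load 9/14]
  4 → roll 3  [load 14/14]
  3 → roll 1  [load 14/14]
  3 → roll 2  [load 14/14]
  2 → roll 4  [load 11/14]
  1 → roll 4  [load 12/14]
  1 → roll 4  [load 13/14]
5 paper rolls opened.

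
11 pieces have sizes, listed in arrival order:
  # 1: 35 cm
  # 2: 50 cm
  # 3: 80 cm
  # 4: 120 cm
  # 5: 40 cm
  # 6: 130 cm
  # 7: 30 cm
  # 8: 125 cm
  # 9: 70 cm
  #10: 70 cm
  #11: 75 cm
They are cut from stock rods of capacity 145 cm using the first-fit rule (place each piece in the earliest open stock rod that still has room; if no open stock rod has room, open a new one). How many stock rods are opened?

  35 → stock rod 1 (new)  [load 35/145]
  50 → stock rod 1  [load 85/145]
  80 → stock rod 2 (new)  [load 80/145]
  120 → stock rod 3 (new)  [load 120/145]
  40 → stock rod 1  [load 125/145]
  130 → stock rod 4 (new)  [load 130/145]
  30 → stock rod 2  [load 110/145]
  125 → stock rod 5 (new)  [load 125/145]
  70 → stock rod 6 (new)  [load 70/145]
  70 → stock rod 6  [load 140/145]
  75 → stock rod 7 (new)  [load 75/145]
7 stock rods opened.

7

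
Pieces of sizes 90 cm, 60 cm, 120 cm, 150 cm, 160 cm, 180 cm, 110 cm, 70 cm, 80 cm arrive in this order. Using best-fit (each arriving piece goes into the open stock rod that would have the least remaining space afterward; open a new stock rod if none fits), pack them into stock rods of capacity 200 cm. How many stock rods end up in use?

6

  90 → stock rod 1 (new)  [load 90/200]
  60 → stock rod 1  [load 150/200]
  120 → stock rod 2 (new)  [load 120/200]
  150 → stock rod 3 (new)  [load 150/200]
  160 → stock rod 4 (new)  [load 160/200]
  180 → stock rod 5 (new)  [load 180/200]
  110 → stock rod 6 (new)  [load 110/200]
  70 → stock rod 2  [load 190/200]
  80 → stock rod 6  [load 190/200]
6 stock rods opened.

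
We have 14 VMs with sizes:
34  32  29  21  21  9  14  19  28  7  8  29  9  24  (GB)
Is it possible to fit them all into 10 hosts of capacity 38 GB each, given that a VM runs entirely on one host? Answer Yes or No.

Yes

A valid assignment using 9 hosts:
  host 1: 34 = 34
  host 2: 32 = 32
  host 3: 29 + 9 = 38
  host 4: 29 + 9 = 38
  host 5: 28 + 8 = 36
  host 6: 24 + 14 = 38
  host 7: 21 + 7 = 28
  host 8: 21 = 21
  host 9: 19 = 19
That uses only 9 ≤ 10, so 10 hosts are enough.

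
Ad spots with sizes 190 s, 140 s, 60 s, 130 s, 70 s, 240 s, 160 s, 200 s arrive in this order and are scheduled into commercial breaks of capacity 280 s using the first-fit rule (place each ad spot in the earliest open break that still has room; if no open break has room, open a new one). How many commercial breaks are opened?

  190 → break 1 (new)  [load 190/280]
  140 → break 2 (new)  [load 140/280]
  60 → break 1  [load 250/280]
  130 → break 2  [load 270/280]
  70 → break 3 (new)  [load 70/280]
  240 → break 4 (new)  [load 240/280]
  160 → break 3  [load 230/280]
  200 → break 5 (new)  [load 200/280]
5 commercial breaks opened.

5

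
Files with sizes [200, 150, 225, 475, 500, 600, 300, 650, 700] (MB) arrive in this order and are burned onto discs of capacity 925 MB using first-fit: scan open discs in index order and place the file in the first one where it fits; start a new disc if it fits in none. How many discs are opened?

6

  200 → disc 1 (new)  [load 200/925]
  150 → disc 1  [load 350/925]
  225 → disc 1  [load 575/925]
  475 → disc 2 (new)  [load 475/925]
  500 → disc 3 (new)  [load 500/925]
  600 → disc 4 (new)  [load 600/925]
  300 → disc 1  [load 875/925]
  650 → disc 5 (new)  [load 650/925]
  700 → disc 6 (new)  [load 700/925]
6 discs opened.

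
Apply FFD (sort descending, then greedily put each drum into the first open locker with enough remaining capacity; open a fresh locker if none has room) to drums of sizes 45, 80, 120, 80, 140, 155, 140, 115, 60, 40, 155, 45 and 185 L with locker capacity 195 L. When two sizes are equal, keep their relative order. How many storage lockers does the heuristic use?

8

Sorted descending: 185, 155, 155, 140, 140, 120, 115, 80, 80, 60, 45, 45, 40.
  185 → locker 1 (new)  [load 185/195]
  155 → locker 2 (new)  [load 155/195]
  155 → locker 3 (new)  [load 155/195]
  140 → locker 4 (new)  [load 140/195]
  140 → locker 5 (new)  [load 140/195]
  120 → locker 6 (new)  [load 120/195]
  115 → locker 7 (new)  [load 115/195]
  80 → locker 7  [load 195/195]
  80 → locker 8 (new)  [load 80/195]
  60 → locker 6  [load 180/195]
  45 → locker 4  [load 185/195]
  45 → locker 5  [load 185/195]
  40 → locker 2  [load 195/195]
8 storage lockers opened.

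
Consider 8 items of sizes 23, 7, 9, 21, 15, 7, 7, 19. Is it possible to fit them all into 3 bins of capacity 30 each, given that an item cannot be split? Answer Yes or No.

No

Total = 108; ⌈108/30⌉ = 4.
At least 4 bins are required, but only 3 are allowed.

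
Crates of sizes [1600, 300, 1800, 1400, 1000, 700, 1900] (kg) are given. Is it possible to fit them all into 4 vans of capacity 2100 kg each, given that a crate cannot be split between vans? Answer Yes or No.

No

Total = 8700 kg; ⌈8700/2100⌉ = 5.
At least 5 vans are required, but only 4 are allowed.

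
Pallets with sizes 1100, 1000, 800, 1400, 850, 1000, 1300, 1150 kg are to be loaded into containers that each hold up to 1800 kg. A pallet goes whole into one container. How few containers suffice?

Total = 1400 + 1300 + 1150 + 1100 + 1000 + 1000 + 850 + 800 = 8600 kg.
Lower bound: ⌈8600/1800⌉ = 5 containers.
Also, 6 pallets each exceed 900 kg, and no two of those can share a container, so at least 6 containers are needed.
A packing using 7 containers:
  container 1: 1400 = 1400
  container 2: 1300 = 1300
  container 3: 1150 = 1150
  container 4: 1100 = 1100
  container 5: 1000 + 800 = 1800
  container 6: 1000 = 1000
  container 7: 850 = 850
No arrangement into 6 containers stays within capacity, so 7 is optimal.

7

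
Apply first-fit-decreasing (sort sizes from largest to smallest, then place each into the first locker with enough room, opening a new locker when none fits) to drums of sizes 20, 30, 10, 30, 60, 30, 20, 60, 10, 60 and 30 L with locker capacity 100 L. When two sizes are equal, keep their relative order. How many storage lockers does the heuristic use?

Sorted descending: 60, 60, 60, 30, 30, 30, 30, 20, 20, 10, 10.
  60 → locker 1 (new)  [load 60/100]
  60 → locker 2 (new)  [load 60/100]
  60 → locker 3 (new)  [load 60/100]
  30 → locker 1  [load 90/100]
  30 → locker 2  [load 90/100]
  30 → locker 3  [load 90/100]
  30 → locker 4 (new)  [load 30/100]
  20 → locker 4  [load 50/100]
  20 → locker 4  [load 70/100]
  10 → locker 1  [load 100/100]
  10 → locker 2  [load 100/100]
4 storage lockers opened.

4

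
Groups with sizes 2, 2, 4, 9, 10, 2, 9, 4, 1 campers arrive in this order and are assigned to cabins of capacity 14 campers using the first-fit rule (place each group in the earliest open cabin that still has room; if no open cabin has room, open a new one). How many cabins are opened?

4

  2 → cabin 1 (new)  [load 2/14]
  2 → cabin 1  [load 4/14]
  4 → cabin 1  [load 8/14]
  9 → cabin 2 (new)  [load 9/14]
  10 → cabin 3 (new)  [load 10/14]
  2 → cabin 1  [load 10/14]
  9 → cabin 4 (new)  [load 9/14]
  4 → cabin 1  [load 14/14]
  1 → cabin 2  [load 10/14]
4 cabins opened.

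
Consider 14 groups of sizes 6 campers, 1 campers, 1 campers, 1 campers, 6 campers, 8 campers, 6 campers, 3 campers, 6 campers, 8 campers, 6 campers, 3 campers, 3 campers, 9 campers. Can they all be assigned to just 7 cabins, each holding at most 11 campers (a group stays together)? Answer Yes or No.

No

Total = 67 campers; ⌈67/11⌉ = 7.
8 groups each exceed half the capacity and cannot share a cabin, forcing at least 8 cabins.
At least 8 cabins are required, but only 7 are allowed.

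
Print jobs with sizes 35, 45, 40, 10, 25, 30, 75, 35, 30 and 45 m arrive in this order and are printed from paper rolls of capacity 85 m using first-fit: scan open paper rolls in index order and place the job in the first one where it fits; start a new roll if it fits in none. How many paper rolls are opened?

  35 → roll 1 (new)  [load 35/85]
  45 → roll 1  [load 80/85]
  40 → roll 2 (new)  [load 40/85]
  10 → roll 2  [load 50/85]
  25 → roll 2  [load 75/85]
  30 → roll 3 (new)  [load 30/85]
  75 → roll 4 (new)  [load 75/85]
  35 → roll 3  [load 65/85]
  30 → roll 5 (new)  [load 30/85]
  45 → roll 5  [load 75/85]
5 paper rolls opened.

5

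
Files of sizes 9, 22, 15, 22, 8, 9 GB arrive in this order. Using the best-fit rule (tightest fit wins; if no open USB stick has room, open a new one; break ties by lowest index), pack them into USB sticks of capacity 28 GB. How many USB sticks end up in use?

4

  9 → USB stick 1 (new)  [load 9/28]
  22 → USB stick 2 (new)  [load 22/28]
  15 → USB stick 1  [load 24/28]
  22 → USB stick 3 (new)  [load 22/28]
  8 → USB stick 4 (new)  [load 8/28]
  9 → USB stick 4  [load 17/28]
4 USB sticks opened.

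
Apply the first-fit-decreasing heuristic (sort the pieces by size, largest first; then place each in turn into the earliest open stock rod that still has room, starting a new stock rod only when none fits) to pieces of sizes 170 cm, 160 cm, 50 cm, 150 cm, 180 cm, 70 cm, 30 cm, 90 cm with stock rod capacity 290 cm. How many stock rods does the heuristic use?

Sorted descending: 180, 170, 160, 150, 90, 70, 50, 30.
  180 → stock rod 1 (new)  [load 180/290]
  170 → stock rod 2 (new)  [load 170/290]
  160 → stock rod 3 (new)  [load 160/290]
  150 → stock rod 4 (new)  [load 150/290]
  90 → stock rod 1  [load 270/290]
  70 → stock rod 2  [load 240/290]
  50 → stock rod 2  [load 290/290]
  30 → stock rod 3  [load 190/290]
4 stock rods opened.

4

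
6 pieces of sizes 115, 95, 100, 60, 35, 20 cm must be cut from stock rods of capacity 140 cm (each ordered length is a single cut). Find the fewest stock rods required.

Total = 115 + 100 + 95 + 60 + 35 + 20 = 425 cm.
Lower bound: ⌈425/140⌉ = 4 stock rods.
A packing using 4 stock rods:
  stock rod 1: 115 + 20 = 135
  stock rod 2: 100 + 35 = 135
  stock rod 3: 95 = 95
  stock rod 4: 60 = 60
This matches the lower bound, so 4 is optimal.

4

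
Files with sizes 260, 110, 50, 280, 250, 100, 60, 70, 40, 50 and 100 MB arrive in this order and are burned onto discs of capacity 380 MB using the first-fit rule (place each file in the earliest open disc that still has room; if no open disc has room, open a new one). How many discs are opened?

4

  260 → disc 1 (new)  [load 260/380]
  110 → disc 1  [load 370/380]
  50 → disc 2 (new)  [load 50/380]
  280 → disc 2  [load 330/380]
  250 → disc 3 (new)  [load 250/380]
  100 → disc 3  [load 350/380]
  60 → disc 4 (new)  [load 60/380]
  70 → disc 4  [load 130/380]
  40 → disc 2  [load 370/380]
  50 → disc 4  [load 180/380]
  100 → disc 4  [load 280/380]
4 discs opened.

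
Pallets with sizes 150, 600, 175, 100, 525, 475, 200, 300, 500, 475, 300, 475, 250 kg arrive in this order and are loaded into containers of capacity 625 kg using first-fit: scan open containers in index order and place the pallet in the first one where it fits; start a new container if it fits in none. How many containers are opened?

  150 → container 1 (new)  [load 150/625]
  600 → container 2 (new)  [load 600/625]
  175 → container 1  [load 325/625]
  100 → container 1  [load 425/625]
  525 → container 3 (new)  [load 525/625]
  475 → container 4 (new)  [load 475/625]
  200 → container 1  [load 625/625]
  300 → container 5 (new)  [load 300/625]
  500 → container 6 (new)  [load 500/625]
  475 → container 7 (new)  [load 475/625]
  300 → container 5  [load 600/625]
  475 → container 8 (new)  [load 475/625]
  250 → container 9 (new)  [load 250/625]
9 containers opened.

9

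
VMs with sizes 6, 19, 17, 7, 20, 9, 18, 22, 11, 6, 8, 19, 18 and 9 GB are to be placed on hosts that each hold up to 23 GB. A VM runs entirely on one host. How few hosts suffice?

Total = 22 + 20 + 19 + 19 + 18 + 18 + 17 + 11 + 9 + 9 + 8 + 7 + 6 + 6 = 189 GB.
Lower bound: ⌈189/23⌉ = 9 hosts.
A packing using 10 hosts:
  host 1: 22 = 22
  host 2: 20 = 20
  host 3: 19 = 19
  host 4: 19 = 19
  host 5: 18 = 18
  host 6: 18 = 18
  host 7: 17 + 6 = 23
  host 8: 11 + 9 = 20
  host 9: 9 + 8 + 6 = 23
  host 10: 7 = 7
No arrangement into 9 hosts stays within capacity, so 10 is optimal.

10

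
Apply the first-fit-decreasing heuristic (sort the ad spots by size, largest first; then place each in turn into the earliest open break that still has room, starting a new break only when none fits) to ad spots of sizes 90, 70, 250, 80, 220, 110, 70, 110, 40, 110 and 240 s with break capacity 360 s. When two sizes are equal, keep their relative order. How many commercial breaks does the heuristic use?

4

Sorted descending: 250, 240, 220, 110, 110, 110, 90, 80, 70, 70, 40.
  250 → break 1 (new)  [load 250/360]
  240 → break 2 (new)  [load 240/360]
  220 → break 3 (new)  [load 220/360]
  110 → break 1  [load 360/360]
  110 → break 2  [load 350/360]
  110 → break 3  [load 330/360]
  90 → break 4 (new)  [load 90/360]
  80 → break 4  [load 170/360]
  70 → break 4  [load 240/360]
  70 → break 4  [load 310/360]
  40 → break 4  [load 350/360]
4 commercial breaks opened.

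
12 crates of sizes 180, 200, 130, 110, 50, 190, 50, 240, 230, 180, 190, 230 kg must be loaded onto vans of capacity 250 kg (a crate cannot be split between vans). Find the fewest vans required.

Total = 240 + 230 + 230 + 200 + 190 + 190 + 180 + 180 + 130 + 110 + 50 + 50 = 1980 kg.
Lower bound: ⌈1980/250⌉ = 8 vans.
Also, 9 crates each exceed 125 kg, and no two of those can share a van, so at least 9 vans are needed.
A packing using 9 vans:
  van 1: 240 = 240
  van 2: 230 = 230
  van 3: 230 = 230
  van 4: 200 + 50 = 250
  van 5: 190 + 50 = 240
  van 6: 190 = 190
  van 7: 180 = 180
  van 8: 180 = 180
  van 9: 130 + 110 = 240
This matches the lower bound, so 9 is optimal.

9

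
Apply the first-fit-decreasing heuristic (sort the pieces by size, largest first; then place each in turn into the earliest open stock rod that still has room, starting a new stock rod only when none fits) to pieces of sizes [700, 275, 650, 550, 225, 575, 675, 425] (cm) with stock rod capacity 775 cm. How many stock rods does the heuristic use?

6

Sorted descending: 700, 675, 650, 575, 550, 425, 275, 225.
  700 → stock rod 1 (new)  [load 700/775]
  675 → stock rod 2 (new)  [load 675/775]
  650 → stock rod 3 (new)  [load 650/775]
  575 → stock rod 4 (new)  [load 575/775]
  550 → stock rod 5 (new)  [load 550/775]
  425 → stock rod 6 (new)  [load 425/775]
  275 → stock rod 6  [load 700/775]
  225 → stock rod 5  [load 775/775]
6 stock rods opened.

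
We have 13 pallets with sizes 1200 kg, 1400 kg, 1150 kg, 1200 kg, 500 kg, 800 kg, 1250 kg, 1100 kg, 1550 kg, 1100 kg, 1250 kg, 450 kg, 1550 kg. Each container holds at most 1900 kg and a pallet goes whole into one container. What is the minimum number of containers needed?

10

Total = 1550 + 1550 + 1400 + 1250 + 1250 + 1200 + 1200 + 1150 + 1100 + 1100 + 800 + 500 + 450 = 14500 kg.
Lower bound: ⌈14500/1900⌉ = 8 containers.
Also, 10 pallets each exceed 950 kg, and no two of those can share a container, so at least 10 containers are needed.
A packing using 10 containers:
  container 1: 1550 = 1550
  container 2: 1550 = 1550
  container 3: 1400 + 500 = 1900
  container 4: 1250 + 450 = 1700
  container 5: 1250 = 1250
  container 6: 1200 = 1200
  container 7: 1200 = 1200
  container 8: 1150 = 1150
  container 9: 1100 + 800 = 1900
  container 10: 1100 = 1100
This matches the lower bound, so 10 is optimal.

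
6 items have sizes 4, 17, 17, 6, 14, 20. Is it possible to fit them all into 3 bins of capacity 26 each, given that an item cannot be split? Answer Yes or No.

Total = 78; ⌈78/26⌉ = 3.
4 items each exceed half the capacity and cannot share a bin, forcing at least 4 bins.
At least 4 bins are required, but only 3 are allowed.

No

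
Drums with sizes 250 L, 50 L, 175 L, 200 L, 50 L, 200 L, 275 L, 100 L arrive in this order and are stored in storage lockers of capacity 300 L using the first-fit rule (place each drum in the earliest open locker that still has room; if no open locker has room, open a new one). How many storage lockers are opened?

  250 → locker 1 (new)  [load 250/300]
  50 → locker 1  [load 300/300]
  175 → locker 2 (new)  [load 175/300]
  200 → locker 3 (new)  [load 200/300]
  50 → locker 2  [load 225/300]
  200 → locker 4 (new)  [load 200/300]
  275 → locker 5 (new)  [load 275/300]
  100 → locker 3  [load 300/300]
5 storage lockers opened.

5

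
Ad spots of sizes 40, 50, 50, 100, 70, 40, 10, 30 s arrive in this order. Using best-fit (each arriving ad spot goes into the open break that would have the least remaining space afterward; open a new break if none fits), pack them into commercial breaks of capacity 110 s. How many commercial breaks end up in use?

  40 → break 1 (new)  [load 40/110]
  50 → break 1  [load 90/110]
  50 → break 2 (new)  [load 50/110]
  100 → break 3 (new)  [load 100/110]
  70 → break 4 (new)  [load 70/110]
  40 → break 4  [load 110/110]
  10 → break 3  [load 110/110]
  30 → break 2  [load 80/110]
4 commercial breaks opened.

4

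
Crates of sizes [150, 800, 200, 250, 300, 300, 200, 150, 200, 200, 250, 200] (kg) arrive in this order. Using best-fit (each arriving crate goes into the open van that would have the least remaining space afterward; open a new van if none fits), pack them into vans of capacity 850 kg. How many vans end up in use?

4

  150 → van 1 (new)  [load 150/850]
  800 → van 2 (new)  [load 800/850]
  200 → van 1  [load 350/850]
  250 → van 1  [load 600/850]
  300 → van 3 (new)  [load 300/850]
  300 → van 3  [load 600/850]
  200 → van 1  [load 800/850]
  150 → van 3  [load 750/850]
  200 → van 4 (new)  [load 200/850]
  200 → van 4  [load 400/850]
  250 → van 4  [load 650/850]
  200 → van 4  [load 850/850]
4 vans opened.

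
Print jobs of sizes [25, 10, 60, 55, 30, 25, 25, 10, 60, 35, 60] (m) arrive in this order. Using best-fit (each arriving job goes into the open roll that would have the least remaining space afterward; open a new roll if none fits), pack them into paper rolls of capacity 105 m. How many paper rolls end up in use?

  25 → roll 1 (new)  [load 25/105]
  10 → roll 1  [load 35/105]
  60 → roll 1  [load 95/105]
  55 → roll 2 (new)  [load 55/105]
  30 → roll 2  [load 85/105]
  25 → roll 3 (new)  [load 25/105]
  25 → roll 3  [load 50/105]
  10 → roll 1  [load 105/105]
  60 → roll 4 (new)  [load 60/105]
  35 → roll 4  [load 95/105]
  60 → roll 5 (new)  [load 60/105]
5 paper rolls opened.

5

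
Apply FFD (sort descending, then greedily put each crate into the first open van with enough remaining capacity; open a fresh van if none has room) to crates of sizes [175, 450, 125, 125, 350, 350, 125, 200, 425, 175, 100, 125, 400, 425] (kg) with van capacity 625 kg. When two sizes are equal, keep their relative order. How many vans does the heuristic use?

Sorted descending: 450, 425, 425, 400, 350, 350, 200, 175, 175, 125, 125, 125, 125, 100.
  450 → van 1 (new)  [load 450/625]
  425 → van 2 (new)  [load 425/625]
  425 → van 3 (new)  [load 425/625]
  400 → van 4 (new)  [load 400/625]
  350 → van 5 (new)  [load 350/625]
  350 → van 6 (new)  [load 350/625]
  200 → van 2  [load 625/625]
  175 → van 1  [load 625/625]
  175 → van 3  [load 600/625]
  125 → van 4  [load 525/625]
  125 → van 5  [load 475/625]
  125 → van 5  [load 600/625]
  125 → van 6  [load 475/625]
  100 → van 4  [load 625/625]
6 vans opened.

6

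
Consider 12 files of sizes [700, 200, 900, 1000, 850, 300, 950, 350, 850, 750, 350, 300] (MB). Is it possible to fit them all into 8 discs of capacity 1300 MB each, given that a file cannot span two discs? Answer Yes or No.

Yes

A valid assignment using 7 discs:
  disc 1: 1000 + 300 = 1300
  disc 2: 950 + 350 = 1300
  disc 3: 900 + 350 = 1250
  disc 4: 850 + 300 = 1150
  disc 5: 850 + 200 = 1050
  disc 6: 750 = 750
  disc 7: 700 = 700
That uses only 7 ≤ 8, so 8 discs are enough.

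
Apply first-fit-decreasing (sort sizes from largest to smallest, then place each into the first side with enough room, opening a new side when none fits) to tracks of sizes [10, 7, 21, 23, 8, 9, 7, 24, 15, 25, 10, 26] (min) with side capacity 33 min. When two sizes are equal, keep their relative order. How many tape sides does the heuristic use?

6

Sorted descending: 26, 25, 24, 23, 21, 15, 10, 10, 9, 8, 7, 7.
  26 → side 1 (new)  [load 26/33]
  25 → side 2 (new)  [load 25/33]
  24 → side 3 (new)  [load 24/33]
  23 → side 4 (new)  [load 23/33]
  21 → side 5 (new)  [load 21/33]
  15 → side 6 (new)  [load 15/33]
  10 → side 4  [load 33/33]
  10 → side 5  [load 31/33]
  9 → side 3  [load 33/33]
  8 → side 2  [load 33/33]
  7 → side 1  [load 33/33]
  7 → side 6  [load 22/33]
6 tape sides opened.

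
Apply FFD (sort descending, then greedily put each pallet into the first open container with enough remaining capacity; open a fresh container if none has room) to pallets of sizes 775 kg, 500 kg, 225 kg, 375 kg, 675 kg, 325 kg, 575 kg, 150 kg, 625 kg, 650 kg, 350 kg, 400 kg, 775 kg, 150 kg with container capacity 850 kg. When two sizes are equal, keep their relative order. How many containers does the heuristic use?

Sorted descending: 775, 775, 675, 650, 625, 575, 500, 400, 375, 350, 325, 225, 150, 150.
  775 → container 1 (new)  [load 775/850]
  775 → container 2 (new)  [load 775/850]
  675 → container 3 (new)  [load 675/850]
  650 → container 4 (new)  [load 650/850]
  625 → container 5 (new)  [load 625/850]
  575 → container 6 (new)  [load 575/850]
  500 → container 7 (new)  [load 500/850]
  400 → container 8 (new)  [load 400/850]
  375 → container 8  [load 775/850]
  350 → container 7  [load 850/850]
  325 → container 9 (new)  [load 325/850]
  225 → container 5  [load 850/850]
  150 → container 3  [load 825/850]
  150 → container 4  [load 800/850]
9 containers opened.

9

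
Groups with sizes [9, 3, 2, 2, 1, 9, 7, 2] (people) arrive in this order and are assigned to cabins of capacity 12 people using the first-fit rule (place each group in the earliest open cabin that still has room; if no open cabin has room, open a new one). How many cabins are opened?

3

  9 → cabin 1 (new)  [load 9/12]
  3 → cabin 1  [load 12/12]
  2 → cabin 2 (new)  [load 2/12]
  2 → cabin 2  [load 4/12]
  1 → cabin 2  [load 5/12]
  9 → cabin 3 (new)  [load 9/12]
  7 → cabin 2  [load 12/12]
  2 → cabin 3  [load 11/12]
3 cabins opened.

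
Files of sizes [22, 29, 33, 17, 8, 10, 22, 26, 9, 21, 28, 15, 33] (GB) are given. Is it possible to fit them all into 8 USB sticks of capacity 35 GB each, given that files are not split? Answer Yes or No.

Total = 273 GB; ⌈273/35⌉ = 8.
The bound of 8 does not rule out 8, but exhaustive search shows no assignment into 8 USB sticks of capacity 35 GB exists — the minimum is 9.

No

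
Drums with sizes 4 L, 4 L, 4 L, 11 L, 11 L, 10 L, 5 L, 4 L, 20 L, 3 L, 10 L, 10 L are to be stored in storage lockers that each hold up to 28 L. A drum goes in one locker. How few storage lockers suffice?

Total = 20 + 11 + 11 + 10 + 10 + 10 + 5 + 4 + 4 + 4 + 4 + 3 = 96 L.
Lower bound: ⌈96/28⌉ = 4 storage lockers.
A packing using 4 storage lockers:
  locker 1: 20 + 5 + 3 = 28
  locker 2: 11 + 11 + 4 = 26
  locker 3: 10 + 10 + 4 + 4 = 28
  locker 4: 10 + 4 = 14
This matches the lower bound, so 4 is optimal.

4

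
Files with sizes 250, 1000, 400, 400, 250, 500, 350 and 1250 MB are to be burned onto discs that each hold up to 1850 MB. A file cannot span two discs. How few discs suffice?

Total = 1250 + 1000 + 500 + 400 + 400 + 350 + 250 + 250 = 4400 MB.
Lower bound: ⌈4400/1850⌉ = 3 discs.
A packing using 3 discs:
  disc 1: 1250 + 500 = 1750
  disc 2: 1000 + 400 + 400 = 1800
  disc 3: 350 + 250 + 250 = 850
This matches the lower bound, so 3 is optimal.

3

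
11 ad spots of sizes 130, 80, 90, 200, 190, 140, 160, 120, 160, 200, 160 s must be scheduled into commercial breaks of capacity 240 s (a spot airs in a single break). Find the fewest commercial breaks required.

Total = 200 + 200 + 190 + 160 + 160 + 160 + 140 + 130 + 120 + 90 + 80 = 1630 s.
Lower bound: ⌈1630/240⌉ = 7 commercial breaks.
Also, 8 ad spots each exceed 120 s, and no two of those can share a break, so at least 8 commercial breaks are needed.
A packing using 9 commercial breaks:
  break 1: 200 = 200
  break 2: 200 = 200
  break 3: 190 = 190
  break 4: 160 + 80 = 240
  break 5: 160 = 160
  break 6: 160 = 160
  break 7: 140 + 90 = 230
  break 8: 130 = 130
  break 9: 120 = 120
No arrangement into 8 commercial breaks stays within capacity, so 9 is optimal.

9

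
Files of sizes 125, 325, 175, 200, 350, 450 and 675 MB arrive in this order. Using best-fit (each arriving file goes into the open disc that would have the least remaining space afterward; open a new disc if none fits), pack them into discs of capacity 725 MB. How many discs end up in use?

  125 → disc 1 (new)  [load 125/725]
  325 → disc 1  [load 450/725]
  175 → disc 1  [load 625/725]
  200 → disc 2 (new)  [load 200/725]
  350 → disc 2  [load 550/725]
  450 → disc 3 (new)  [load 450/725]
  675 → disc 4 (new)  [load 675/725]
4 discs opened.

4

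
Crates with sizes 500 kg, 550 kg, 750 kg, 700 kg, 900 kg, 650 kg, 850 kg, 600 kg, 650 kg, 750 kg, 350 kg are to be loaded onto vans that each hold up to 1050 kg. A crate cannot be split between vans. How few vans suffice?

9

Total = 900 + 850 + 750 + 750 + 700 + 650 + 650 + 600 + 550 + 500 + 350 = 7250 kg.
Lower bound: ⌈7250/1050⌉ = 7 vans.
Also, 9 crates each exceed 525 kg, and no two of those can share a van, so at least 9 vans are needed.
A packing using 9 vans:
  van 1: 900 = 900
  van 2: 850 = 850
  van 3: 750 = 750
  van 4: 750 = 750
  van 5: 700 + 350 = 1050
  van 6: 650 = 650
  van 7: 650 = 650
  van 8: 600 = 600
  van 9: 550 + 500 = 1050
This matches the lower bound, so 9 is optimal.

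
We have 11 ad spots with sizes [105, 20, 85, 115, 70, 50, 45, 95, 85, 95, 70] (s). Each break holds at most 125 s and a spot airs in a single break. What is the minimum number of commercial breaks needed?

Total = 115 + 105 + 95 + 95 + 85 + 85 + 70 + 70 + 50 + 45 + 20 = 835 s.
Lower bound: ⌈835/125⌉ = 7 commercial breaks.
Also, 8 ad spots each exceed 125/2 s, and no two of those can share a break, so at least 8 commercial breaks are needed.
A packing using 8 commercial breaks:
  break 1: 115 = 115
  break 2: 105 + 20 = 125
  break 3: 95 = 95
  break 4: 95 = 95
  break 5: 85 = 85
  break 6: 85 = 85
  break 7: 70 + 50 = 120
  break 8: 70 + 45 = 115
This matches the lower bound, so 8 is optimal.

8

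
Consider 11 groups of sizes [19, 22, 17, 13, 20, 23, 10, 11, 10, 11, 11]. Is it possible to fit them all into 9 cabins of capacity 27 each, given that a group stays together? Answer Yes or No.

Yes

A valid assignment using 8 cabins:
  cabin 1: 23 = 23
  cabin 2: 22 = 22
  cabin 3: 20 = 20
  cabin 4: 19 = 19
  cabin 5: 17 + 10 = 27
  cabin 6: 13 + 11 = 24
  cabin 7: 11 + 11 = 22
  cabin 8: 10 = 10
That uses only 8 ≤ 9, so 9 cabins are enough.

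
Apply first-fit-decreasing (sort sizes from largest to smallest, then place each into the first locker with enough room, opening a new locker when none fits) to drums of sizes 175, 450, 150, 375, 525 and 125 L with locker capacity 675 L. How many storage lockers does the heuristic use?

Sorted descending: 525, 450, 375, 175, 150, 125.
  525 → locker 1 (new)  [load 525/675]
  450 → locker 2 (new)  [load 450/675]
  375 → locker 3 (new)  [load 375/675]
  175 → locker 2  [load 625/675]
  150 → locker 1  [load 675/675]
  125 → locker 3  [load 500/675]
3 storage lockers opened.

3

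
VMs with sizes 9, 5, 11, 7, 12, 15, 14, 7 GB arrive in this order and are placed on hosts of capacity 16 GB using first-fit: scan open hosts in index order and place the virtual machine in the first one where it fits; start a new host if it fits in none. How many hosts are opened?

6

  9 → host 1 (new)  [load 9/16]
  5 → host 1  [load 14/16]
  11 → host 2 (new)  [load 11/16]
  7 → host 3 (new)  [load 7/16]
  12 → host 4 (new)  [load 12/16]
  15 → host 5 (new)  [load 15/16]
  14 → host 6 (new)  [load 14/16]
  7 → host 3  [load 14/16]
6 hosts opened.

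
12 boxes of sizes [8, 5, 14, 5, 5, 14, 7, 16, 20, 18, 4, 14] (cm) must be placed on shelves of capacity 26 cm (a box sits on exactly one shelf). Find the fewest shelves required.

Total = 20 + 18 + 16 + 14 + 14 + 14 + 8 + 7 + 5 + 5 + 5 + 4 = 130 cm.
Lower bound: ⌈130/26⌉ = 5 shelves.
Also, 6 boxes each exceed 13 cm, and no two of those can share a shelf, so at least 6 shelves are needed.
A packing using 6 shelves:
  shelf 1: 20 + 5 = 25
  shelf 2: 18 + 8 = 26
  shelf 3: 16 + 7 = 23
  shelf 4: 14 + 5 + 5 = 24
  shelf 5: 14 + 4 = 18
  shelf 6: 14 = 14
This matches the lower bound, so 6 is optimal.

6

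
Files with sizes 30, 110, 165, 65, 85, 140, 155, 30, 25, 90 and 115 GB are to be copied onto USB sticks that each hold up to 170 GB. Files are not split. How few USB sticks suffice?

Total = 165 + 155 + 140 + 115 + 110 + 90 + 85 + 65 + 30 + 30 + 25 = 1010 GB.
Lower bound: ⌈1010/170⌉ = 6 USB sticks.
A packing using 7 USB sticks:
  USB stick 1: 165 = 165
  USB stick 2: 155 = 155
  USB stick 3: 140 + 30 = 170
  USB stick 4: 115 + 30 + 25 = 170
  USB stick 5: 110 = 110
  USB stick 6: 90 + 65 = 155
  USB stick 7: 85 = 85
No arrangement into 6 USB sticks stays within capacity, so 7 is optimal.

7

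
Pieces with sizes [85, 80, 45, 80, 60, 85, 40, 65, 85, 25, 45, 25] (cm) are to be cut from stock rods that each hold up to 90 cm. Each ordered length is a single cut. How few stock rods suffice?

Total = 85 + 85 + 85 + 80 + 80 + 65 + 60 + 45 + 45 + 40 + 25 + 25 = 720 cm.
Lower bound: ⌈720/90⌉ = 8 stock rods.
A packing using 9 stock rods:
  stock rod 1: 85 = 85
  stock rod 2: 85 = 85
  stock rod 3: 85 = 85
  stock rod 4: 80 = 80
  stock rod 5: 80 = 80
  stock rod 6: 65 + 25 = 90
  stock rod 7: 60 + 25 = 85
  stock rod 8: 45 + 45 = 90
  stock rod 9: 40 = 40
No arrangement into 8 stock rods stays within capacity, so 9 is optimal.

9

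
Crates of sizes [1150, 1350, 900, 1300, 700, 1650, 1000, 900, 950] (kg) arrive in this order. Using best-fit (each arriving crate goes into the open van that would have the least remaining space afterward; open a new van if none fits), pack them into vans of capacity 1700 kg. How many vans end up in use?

8

  1150 → van 1 (new)  [load 1150/1700]
  1350 → van 2 (new)  [load 1350/1700]
  900 → van 3 (new)  [load 900/1700]
  1300 → van 4 (new)  [load 1300/1700]
  700 → van 3  [load 1600/1700]
  1650 → van 5 (new)  [load 1650/1700]
  1000 → van 6 (new)  [load 1000/1700]
  900 → van 7 (new)  [load 900/1700]
  950 → van 8 (new)  [load 950/1700]
8 vans opened.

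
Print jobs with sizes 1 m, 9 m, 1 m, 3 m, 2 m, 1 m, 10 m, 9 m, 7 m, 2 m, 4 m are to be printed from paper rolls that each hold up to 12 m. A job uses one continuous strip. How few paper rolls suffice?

5

Total = 10 + 9 + 9 + 7 + 4 + 3 + 2 + 2 + 1 + 1 + 1 = 49 m.
Lower bound: ⌈49/12⌉ = 5 paper rolls.
A packing using 5 paper rolls:
  roll 1: 10 + 2 = 12
  roll 2: 9 + 3 = 12
  roll 3: 9 + 2 + 1 = 12
  roll 4: 7 + 4 + 1 = 12
  roll 5: 1 = 1
This matches the lower bound, so 5 is optimal.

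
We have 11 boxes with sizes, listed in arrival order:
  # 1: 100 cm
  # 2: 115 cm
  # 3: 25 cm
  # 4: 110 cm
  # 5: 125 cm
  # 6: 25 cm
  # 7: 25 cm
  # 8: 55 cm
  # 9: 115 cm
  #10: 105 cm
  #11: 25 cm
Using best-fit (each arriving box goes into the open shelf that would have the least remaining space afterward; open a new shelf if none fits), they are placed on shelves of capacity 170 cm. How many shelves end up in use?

  100 → shelf 1 (new)  [load 100/170]
  115 → shelf 2 (new)  [load 115/170]
  25 → shelf 2  [load 140/170]
  110 → shelf 3 (new)  [load 110/170]
  125 → shelf 4 (new)  [load 125/170]
  25 → shelf 2  [load 165/170]
  25 → shelf 4  [load 150/170]
  55 → shelf 3  [load 165/170]
  115 → shelf 5 (new)  [load 115/170]
  105 → shelf 6 (new)  [load 105/170]
  25 → shelf 5  [load 140/170]
6 shelves opened.

6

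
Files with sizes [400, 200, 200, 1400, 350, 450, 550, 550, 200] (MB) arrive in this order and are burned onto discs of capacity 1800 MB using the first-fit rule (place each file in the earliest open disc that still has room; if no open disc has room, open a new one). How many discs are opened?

3

  400 → disc 1 (new)  [load 400/1800]
  200 → disc 1  [load 600/1800]
  200 → disc 1  [load 800/1800]
  1400 → disc 2 (new)  [load 1400/1800]
  350 → disc 1  [load 1150/1800]
  450 → disc 1  [load 1600/1800]
  550 → disc 3 (new)  [load 550/1800]
  550 → disc 3  [load 1100/1800]
  200 → disc 1  [load 1800/1800]
3 discs opened.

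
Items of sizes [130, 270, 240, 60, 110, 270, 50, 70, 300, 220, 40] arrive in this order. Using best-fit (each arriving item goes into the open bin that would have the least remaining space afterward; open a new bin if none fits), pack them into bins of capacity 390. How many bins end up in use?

  130 → bin 1 (new)  [load 130/390]
  270 → bin 2 (new)  [load 270/390]
  240 → bin 1  [load 370/390]
  60 → bin 2  [load 330/390]
  110 → bin 3 (new)  [load 110/390]
  270 → bin 3  [load 380/390]
  50 → bin 2  [load 380/390]
  70 → bin 4 (new)  [load 70/390]
  300 → bin 4  [load 370/390]
  220 → bin 5 (new)  [load 220/390]
  40 → bin 5  [load 260/390]
5 bins opened.

5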